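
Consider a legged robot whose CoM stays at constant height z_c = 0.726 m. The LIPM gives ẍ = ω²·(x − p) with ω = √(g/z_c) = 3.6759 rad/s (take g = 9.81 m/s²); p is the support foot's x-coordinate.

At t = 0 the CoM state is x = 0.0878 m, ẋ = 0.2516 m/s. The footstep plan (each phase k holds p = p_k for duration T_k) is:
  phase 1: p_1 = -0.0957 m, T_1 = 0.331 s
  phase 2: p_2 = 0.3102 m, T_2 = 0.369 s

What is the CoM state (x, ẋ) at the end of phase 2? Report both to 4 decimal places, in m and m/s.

x = 1.1255, ẋ = 3.3491

phase 1: p=-0.0957, T=0.331, ωT=1.216723, cosh=1.836153, sinh=1.539953; start (x,ẋ)=(0.087800, 0.251600) → end (x,ẋ)=(0.346637, 1.500717)
phase 2: p=0.3102, T=0.369, ωT=1.356407, cosh=2.069902, sinh=1.812318; start (x,ẋ)=(0.346637, 1.500717) → end (x,ẋ)=(1.125516, 3.349079)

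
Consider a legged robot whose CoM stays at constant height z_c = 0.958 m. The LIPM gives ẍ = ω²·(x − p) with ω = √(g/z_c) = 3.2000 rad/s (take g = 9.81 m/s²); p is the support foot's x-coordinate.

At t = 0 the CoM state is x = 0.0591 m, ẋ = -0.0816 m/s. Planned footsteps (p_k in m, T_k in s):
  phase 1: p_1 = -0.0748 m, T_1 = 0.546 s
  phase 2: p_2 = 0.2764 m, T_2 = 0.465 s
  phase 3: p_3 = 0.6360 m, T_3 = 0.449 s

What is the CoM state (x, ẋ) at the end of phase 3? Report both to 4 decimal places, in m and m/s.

phase 1: p=-0.0748, T=0.546, ωT=1.747200, cosh=2.956387, sinh=2.782126; start (x,ẋ)=(0.059100, -0.081600) → end (x,ẋ)=(0.250116, 0.950844)
phase 2: p=0.2764, T=0.465, ωT=1.488000, cosh=2.327027, sinh=2.101203; start (x,ẋ)=(0.250116, 0.950844) → end (x,ẋ)=(0.839585, 2.035910)
phase 3: p=0.6360, T=0.449, ωT=1.436800, cosh=2.222449, sinh=1.984762; start (x,ẋ)=(0.839585, 2.035910) → end (x,ẋ)=(2.351207, 5.817725)

x = 2.3512, ẋ = 5.8177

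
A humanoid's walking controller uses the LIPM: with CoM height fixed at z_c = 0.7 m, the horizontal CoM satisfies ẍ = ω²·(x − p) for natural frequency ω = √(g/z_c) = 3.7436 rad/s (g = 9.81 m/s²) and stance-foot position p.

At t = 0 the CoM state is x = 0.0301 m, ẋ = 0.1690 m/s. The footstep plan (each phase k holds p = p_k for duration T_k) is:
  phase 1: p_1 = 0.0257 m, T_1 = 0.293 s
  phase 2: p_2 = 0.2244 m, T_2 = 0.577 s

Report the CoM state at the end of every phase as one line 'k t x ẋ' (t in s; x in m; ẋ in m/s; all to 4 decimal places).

1 0.2930 0.0931 0.3032
2 0.8700 -0.0060 -0.7711

phase 1: p=0.0257, T=0.293, ωT=1.096875, cosh=1.664353, sinh=1.330440; start (x,ẋ)=(0.030100, 0.169000) → end (x,ẋ)=(0.093084, 0.303190)
phase 2: p=0.2244, T=0.577, ωT=2.160057, cosh=4.393476, sinh=4.278158; start (x,ẋ)=(0.093084, 0.303190) → end (x,ẋ)=(-0.006049, -0.771057)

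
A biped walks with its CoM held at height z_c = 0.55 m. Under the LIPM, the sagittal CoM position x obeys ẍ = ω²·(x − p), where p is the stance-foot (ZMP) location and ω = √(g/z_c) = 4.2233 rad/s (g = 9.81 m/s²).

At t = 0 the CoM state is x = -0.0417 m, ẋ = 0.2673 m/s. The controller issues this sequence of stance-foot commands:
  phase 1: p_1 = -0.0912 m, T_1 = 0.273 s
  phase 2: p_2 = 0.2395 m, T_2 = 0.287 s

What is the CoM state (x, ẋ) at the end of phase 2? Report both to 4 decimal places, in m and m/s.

x = 0.2343, ẋ = 0.3991

phase 1: p=-0.0912, T=0.273, ωT=1.152961, cosh=1.741629, sinh=1.425929; start (x,ẋ)=(-0.041700, 0.267300) → end (x,ẋ)=(0.085260, 0.763633)
phase 2: p=0.2395, T=0.287, ωT=1.212087, cosh=1.829033, sinh=1.531458; start (x,ẋ)=(0.085260, 0.763633) → end (x,ẋ)=(0.234299, 0.399116)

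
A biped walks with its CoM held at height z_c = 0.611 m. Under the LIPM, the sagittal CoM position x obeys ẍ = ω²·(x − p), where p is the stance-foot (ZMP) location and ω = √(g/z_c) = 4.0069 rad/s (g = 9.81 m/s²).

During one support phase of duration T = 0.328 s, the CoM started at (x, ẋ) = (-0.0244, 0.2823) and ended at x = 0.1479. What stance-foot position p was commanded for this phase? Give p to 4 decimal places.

ωT = 4.0069·0.328 = 1.314263; cosh(ωT) = 1.995340, sinh(ωT) = 1.726668
x(T) = p + (x₀−p)·cosh(ωT) + (ẋ₀/ω)·sinh(ωT) ⇒ p·(1 − cosh) = x(T) − x₀·cosh − (ẋ₀/ω)·sinh
numerator   = 0.1479 − (-0.0244)·1.995340 − (0.2823/4.0069)·1.726668 = 0.074937
denominator = 1 − 1.995340 = -0.995340
p = 0.074937 / -0.995340 = -0.0753

p = -0.0753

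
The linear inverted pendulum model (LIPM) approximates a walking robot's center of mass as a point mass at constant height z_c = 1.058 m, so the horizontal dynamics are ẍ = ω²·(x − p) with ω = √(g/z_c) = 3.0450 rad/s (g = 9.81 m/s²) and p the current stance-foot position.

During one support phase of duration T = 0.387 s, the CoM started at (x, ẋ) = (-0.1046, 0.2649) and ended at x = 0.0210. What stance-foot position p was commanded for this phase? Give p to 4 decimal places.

ωT = 3.0450·0.387 = 1.178415; cosh(ωT) = 1.778493, sinh(ωT) = 1.470727
x(T) = p + (x₀−p)·cosh(ωT) + (ẋ₀/ω)·sinh(ωT) ⇒ p·(1 − cosh) = x(T) − x₀·cosh − (ẋ₀/ω)·sinh
numerator   = 0.0210 − (-0.1046)·1.778493 − (0.2649/3.0450)·1.470727 = 0.079084
denominator = 1 − 1.778493 = -0.778493
p = 0.079084 / -0.778493 = -0.1016

p = -0.1016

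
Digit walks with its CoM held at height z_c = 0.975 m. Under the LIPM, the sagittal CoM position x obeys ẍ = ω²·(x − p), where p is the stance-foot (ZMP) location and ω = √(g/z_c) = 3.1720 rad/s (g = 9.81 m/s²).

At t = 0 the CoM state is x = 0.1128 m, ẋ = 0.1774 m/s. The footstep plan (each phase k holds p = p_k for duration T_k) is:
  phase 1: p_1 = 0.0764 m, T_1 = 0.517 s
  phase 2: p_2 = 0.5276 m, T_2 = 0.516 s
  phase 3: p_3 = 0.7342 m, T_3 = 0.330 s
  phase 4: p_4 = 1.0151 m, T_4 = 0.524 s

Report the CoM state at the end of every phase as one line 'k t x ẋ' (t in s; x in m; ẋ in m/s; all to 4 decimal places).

1 0.5170 0.3125 0.7608
2 1.0330 0.5468 0.3419
3 1.3630 0.5691 -0.1951
4 1.8870 -0.3588 -4.1265

phase 1: p=0.0764, T=0.517, ωT=1.639924, cosh=2.674386, sinh=2.480391; start (x,ẋ)=(0.112800, 0.177400) → end (x,ẋ)=(0.312468, 0.760824)
phase 2: p=0.5276, T=0.516, ωT=1.636752, cosh=2.666532, sinh=2.471921; start (x,ẋ)=(0.312468, 0.760824) → end (x,ẋ)=(0.546850, 0.341928)
phase 3: p=0.7342, T=0.330, ωT=1.046760, cosh=1.599740, sinh=1.248667; start (x,ẋ)=(0.546850, 0.341928) → end (x,ẋ)=(0.569089, -0.195056)
phase 4: p=1.0151, T=0.524, ωT=1.662128, cosh=2.730125, sinh=2.540390; start (x,ẋ)=(0.569089, -0.195056) → end (x,ẋ)=(-0.358782, -4.126535)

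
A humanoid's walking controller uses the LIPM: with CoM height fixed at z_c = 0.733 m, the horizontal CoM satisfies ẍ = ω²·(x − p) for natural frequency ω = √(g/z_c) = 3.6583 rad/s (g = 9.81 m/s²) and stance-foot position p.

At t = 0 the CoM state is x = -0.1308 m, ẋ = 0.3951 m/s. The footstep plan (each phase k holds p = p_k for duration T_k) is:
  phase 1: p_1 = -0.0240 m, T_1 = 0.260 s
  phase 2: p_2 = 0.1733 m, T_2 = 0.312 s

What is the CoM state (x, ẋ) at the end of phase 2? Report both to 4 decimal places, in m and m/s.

x = -0.1755, ẋ = -0.9485

phase 1: p=-0.0240, T=0.260, ωT=0.951158, cosh=1.487500, sinh=1.101206; start (x,ẋ)=(-0.130800, 0.395100) → end (x,ẋ)=(-0.063934, 0.157463)
phase 2: p=0.1733, T=0.312, ωT=1.141390, cosh=1.725246, sinh=1.405871; start (x,ẋ)=(-0.063934, 0.157463) → end (x,ẋ)=(-0.175474, -0.948453)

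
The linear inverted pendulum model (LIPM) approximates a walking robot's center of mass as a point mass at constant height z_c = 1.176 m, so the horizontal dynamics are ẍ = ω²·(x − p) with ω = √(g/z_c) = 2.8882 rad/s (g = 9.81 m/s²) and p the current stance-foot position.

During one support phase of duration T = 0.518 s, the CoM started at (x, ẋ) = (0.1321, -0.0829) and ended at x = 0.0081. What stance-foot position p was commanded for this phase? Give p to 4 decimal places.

ωT = 2.8882·0.518 = 1.496088; cosh(ωT) = 2.344097, sinh(ωT) = 2.120092
x(T) = p + (x₀−p)·cosh(ωT) + (ẋ₀/ω)·sinh(ωT) ⇒ p·(1 − cosh) = x(T) − x₀·cosh − (ẋ₀/ω)·sinh
numerator   = 0.0081 − (0.1321)·2.344097 − (-0.0829/2.8882)·2.120092 = -0.240702
denominator = 1 − 2.344097 = -1.344097
p = -0.240702 / -1.344097 = 0.1791

p = 0.1791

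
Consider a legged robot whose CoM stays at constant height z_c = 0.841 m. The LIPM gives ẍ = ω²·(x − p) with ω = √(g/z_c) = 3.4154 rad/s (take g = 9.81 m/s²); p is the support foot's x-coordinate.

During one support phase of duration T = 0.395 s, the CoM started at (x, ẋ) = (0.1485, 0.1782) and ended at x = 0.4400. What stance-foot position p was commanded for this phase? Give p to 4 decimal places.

p = -0.0386

ωT = 3.4154·0.395 = 1.349083; cosh(ωT) = 2.056684, sinh(ωT) = 1.797206
x(T) = p + (x₀−p)·cosh(ωT) + (ẋ₀/ω)·sinh(ωT) ⇒ p·(1 − cosh) = x(T) − x₀·cosh − (ẋ₀/ω)·sinh
numerator   = 0.4400 − (0.1485)·2.056684 − (0.1782/3.4154)·1.797206 = 0.040812
denominator = 1 − 2.056684 = -1.056684
p = 0.040812 / -1.056684 = -0.0386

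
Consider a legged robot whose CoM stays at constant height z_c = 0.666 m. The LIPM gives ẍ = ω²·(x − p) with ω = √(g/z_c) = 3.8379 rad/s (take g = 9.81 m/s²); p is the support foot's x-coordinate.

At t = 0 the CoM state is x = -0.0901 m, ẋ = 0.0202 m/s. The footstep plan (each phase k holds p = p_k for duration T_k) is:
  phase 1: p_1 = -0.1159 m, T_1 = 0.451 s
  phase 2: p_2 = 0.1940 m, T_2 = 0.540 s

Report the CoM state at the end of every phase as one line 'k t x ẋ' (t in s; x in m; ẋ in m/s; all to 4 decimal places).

1 0.4510 -0.0264 0.3296
2 0.9910 -0.3596 -1.9769

phase 1: p=-0.1159, T=0.451, ωT=1.730893, cosh=2.911409, sinh=2.734283; start (x,ẋ)=(-0.090100, 0.020200) → end (x,ẋ)=(-0.026394, 0.329553)
phase 2: p=0.1940, T=0.540, ωT=2.072466, cosh=4.035132, sinh=3.909257; start (x,ẋ)=(-0.026394, 0.329553) → end (x,ẋ)=(-0.359640, -1.976859)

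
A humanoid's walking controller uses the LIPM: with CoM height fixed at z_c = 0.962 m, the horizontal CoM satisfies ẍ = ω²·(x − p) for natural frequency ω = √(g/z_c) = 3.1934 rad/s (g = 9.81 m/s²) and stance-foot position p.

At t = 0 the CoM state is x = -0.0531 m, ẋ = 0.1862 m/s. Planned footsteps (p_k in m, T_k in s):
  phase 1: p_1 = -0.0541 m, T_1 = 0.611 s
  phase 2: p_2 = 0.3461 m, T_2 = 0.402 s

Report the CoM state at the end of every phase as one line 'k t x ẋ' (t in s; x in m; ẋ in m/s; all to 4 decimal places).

1 0.6110 0.1505 0.6794
2 1.0130 0.3205 0.2794

phase 1: p=-0.0541, T=0.611, ωT=1.951167, cosh=3.589503, sinh=3.447395; start (x,ẋ)=(-0.053100, 0.186200) → end (x,ẋ)=(0.150499, 0.679374)
phase 2: p=0.3461, T=0.402, ωT=1.283747, cosh=1.943569, sinh=1.666572; start (x,ẋ)=(0.150499, 0.679374) → end (x,ẋ)=(0.320489, 0.279419)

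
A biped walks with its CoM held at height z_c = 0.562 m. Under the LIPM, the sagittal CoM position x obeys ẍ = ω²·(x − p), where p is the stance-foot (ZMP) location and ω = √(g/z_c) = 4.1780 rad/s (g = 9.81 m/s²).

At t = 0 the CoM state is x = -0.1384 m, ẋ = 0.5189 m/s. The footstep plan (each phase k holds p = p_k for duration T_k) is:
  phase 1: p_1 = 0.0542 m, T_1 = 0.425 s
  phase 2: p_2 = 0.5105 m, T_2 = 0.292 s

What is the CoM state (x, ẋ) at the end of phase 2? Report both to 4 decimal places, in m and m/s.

x = -1.0215, ẋ = -5.7716

phase 1: p=0.0542, T=0.425, ωT=1.775650, cosh=3.036745, sinh=2.867372; start (x,ẋ)=(-0.138400, 0.518900) → end (x,ẋ)=(-0.174555, -0.731558)
phase 2: p=0.5105, T=0.292, ωT=1.219976, cosh=1.841172, sinh=1.545935; start (x,ẋ)=(-0.174555, -0.731558) → end (x,ẋ)=(-1.021493, -5.771634)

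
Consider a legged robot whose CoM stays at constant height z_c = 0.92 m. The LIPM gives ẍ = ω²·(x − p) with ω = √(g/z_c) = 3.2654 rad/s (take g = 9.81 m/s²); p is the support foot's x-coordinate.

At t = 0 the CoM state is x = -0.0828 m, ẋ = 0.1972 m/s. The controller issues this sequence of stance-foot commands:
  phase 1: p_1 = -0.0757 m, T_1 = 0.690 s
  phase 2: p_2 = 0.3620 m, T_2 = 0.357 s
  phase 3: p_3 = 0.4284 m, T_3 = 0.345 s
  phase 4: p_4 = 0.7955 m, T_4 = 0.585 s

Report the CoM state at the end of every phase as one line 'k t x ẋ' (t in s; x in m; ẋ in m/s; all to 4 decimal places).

phase 1: p=-0.0757, T=0.690, ωT=2.253126, cosh=4.811256, sinh=4.706185; start (x,ẋ)=(-0.082800, 0.197200) → end (x,ẋ)=(0.174350, 0.839670)
phase 2: p=0.3620, T=0.357, ωT=1.165748, cosh=1.760005, sinh=1.448316; start (x,ẋ)=(0.174350, 0.839670) → end (x,ẋ)=(0.404157, 0.590365)
phase 3: p=0.4284, T=0.345, ωT=1.126563, cosh=1.704590, sinh=1.380445; start (x,ẋ)=(0.404157, 0.590365) → end (x,ẋ)=(0.636653, 0.897053)
phase 4: p=0.7955, T=0.585, ωT=1.910259, cosh=3.451440, sinh=3.303398; start (x,ẋ)=(0.636653, 0.897053) → end (x,ẋ)=(1.154740, 1.382653)

1 0.6900 0.1744 0.8397
2 1.0470 0.4042 0.5904
3 1.3920 0.6367 0.8971
4 1.9770 1.1547 1.3827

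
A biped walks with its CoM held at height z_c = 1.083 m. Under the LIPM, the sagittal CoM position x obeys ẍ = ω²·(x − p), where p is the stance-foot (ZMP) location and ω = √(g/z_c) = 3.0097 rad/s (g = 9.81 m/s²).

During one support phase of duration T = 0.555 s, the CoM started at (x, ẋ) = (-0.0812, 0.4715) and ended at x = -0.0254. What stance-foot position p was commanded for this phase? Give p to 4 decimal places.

ωT = 3.0097·0.555 = 1.670384; cosh(ωT) = 2.751190, sinh(ωT) = 2.563015
x(T) = p + (x₀−p)·cosh(ωT) + (ẋ₀/ω)·sinh(ωT) ⇒ p·(1 − cosh) = x(T) − x₀·cosh − (ẋ₀/ω)·sinh
numerator   = -0.0254 − (-0.0812)·2.751190 − (0.4715/3.0097)·2.563015 = -0.203526
denominator = 1 − 2.751190 = -1.751190
p = -0.203526 / -1.751190 = 0.1162

p = 0.1162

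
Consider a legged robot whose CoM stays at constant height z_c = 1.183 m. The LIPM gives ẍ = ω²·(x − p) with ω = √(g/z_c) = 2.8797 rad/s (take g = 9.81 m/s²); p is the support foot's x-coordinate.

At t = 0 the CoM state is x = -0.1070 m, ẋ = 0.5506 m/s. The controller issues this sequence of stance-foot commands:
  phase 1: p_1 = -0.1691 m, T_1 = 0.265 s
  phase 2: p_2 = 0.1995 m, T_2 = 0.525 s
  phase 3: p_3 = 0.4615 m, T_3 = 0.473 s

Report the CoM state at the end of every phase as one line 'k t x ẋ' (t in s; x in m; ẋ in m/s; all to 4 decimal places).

phase 1: p=-0.1691, T=0.265, ωT=0.763121, cosh=1.305584, sinh=0.839375; start (x,ẋ)=(-0.107000, 0.550600) → end (x,ẋ)=(0.072466, 0.868960)
phase 2: p=0.1995, T=0.525, ωT=1.511843, cosh=2.377791, sinh=2.157288; start (x,ẋ)=(0.072466, 0.868960) → end (x,ẋ)=(0.548408, 1.277024)
phase 3: p=0.4615, T=0.473, ωT=1.362098, cosh=2.080250, sinh=1.824127; start (x,ẋ)=(0.548408, 1.277024) → end (x,ẋ)=(1.451213, 3.113050)

1 0.2650 0.0725 0.8690
2 0.7900 0.5484 1.2770
3 1.2630 1.4512 3.1131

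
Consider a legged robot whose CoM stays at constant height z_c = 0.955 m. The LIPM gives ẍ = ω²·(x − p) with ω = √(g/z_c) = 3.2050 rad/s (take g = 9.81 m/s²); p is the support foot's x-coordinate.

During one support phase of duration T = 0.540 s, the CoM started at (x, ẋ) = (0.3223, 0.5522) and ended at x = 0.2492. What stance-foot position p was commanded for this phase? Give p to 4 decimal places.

p = 0.6070

ωT = 3.2050·0.540 = 1.730700; cosh(ωT) = 2.910882, sinh(ωT) = 2.733722
x(T) = p + (x₀−p)·cosh(ωT) + (ẋ₀/ω)·sinh(ωT) ⇒ p·(1 − cosh) = x(T) − x₀·cosh − (ẋ₀/ω)·sinh
numerator   = 0.2492 − (0.3223)·2.910882 − (0.5522/3.2050)·2.733722 = -1.159979
denominator = 1 − 2.910882 = -1.910882
p = -1.159979 / -1.910882 = 0.6070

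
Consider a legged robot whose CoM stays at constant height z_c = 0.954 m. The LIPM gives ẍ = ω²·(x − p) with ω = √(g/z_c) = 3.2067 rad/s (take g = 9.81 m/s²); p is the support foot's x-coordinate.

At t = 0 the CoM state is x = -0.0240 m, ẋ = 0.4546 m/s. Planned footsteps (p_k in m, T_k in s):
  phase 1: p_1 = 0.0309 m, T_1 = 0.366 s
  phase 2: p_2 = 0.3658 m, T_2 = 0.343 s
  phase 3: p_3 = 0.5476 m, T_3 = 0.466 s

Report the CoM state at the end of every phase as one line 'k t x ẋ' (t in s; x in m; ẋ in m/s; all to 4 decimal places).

phase 1: p=0.0309, T=0.366, ωT=1.173652, cosh=1.771509, sinh=1.462273; start (x,ẋ)=(-0.024000, 0.454600) → end (x,ẋ)=(0.140944, 0.547898)
phase 2: p=0.3658, T=0.343, ωT=1.099898, cosh=1.668382, sinh=1.335477; start (x,ẋ)=(0.140944, 0.547898) → end (x,ẋ)=(0.218835, -0.048836)
phase 3: p=0.5476, T=0.466, ωT=1.494322, cosh=2.340358, sinh=2.115957; start (x,ẋ)=(0.218835, -0.048836) → end (x,ẋ)=(-0.254053, -2.345044)

1 0.3660 0.1409 0.5479
2 0.7090 0.2188 -0.0488
3 1.1750 -0.2541 -2.3450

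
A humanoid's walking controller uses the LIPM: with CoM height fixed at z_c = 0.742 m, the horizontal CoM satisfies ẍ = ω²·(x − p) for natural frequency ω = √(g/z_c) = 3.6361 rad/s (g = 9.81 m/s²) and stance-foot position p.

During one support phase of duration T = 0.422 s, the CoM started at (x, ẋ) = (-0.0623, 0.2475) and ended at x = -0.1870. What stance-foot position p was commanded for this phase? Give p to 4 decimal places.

ωT = 3.6361·0.422 = 1.534434; cosh(ωT) = 2.427139, sinh(ωT) = 2.211561
x(T) = p + (x₀−p)·cosh(ωT) + (ẋ₀/ω)·sinh(ωT) ⇒ p·(1 − cosh) = x(T) − x₀·cosh − (ẋ₀/ω)·sinh
numerator   = -0.1870 − (-0.0623)·2.427139 − (0.2475/3.6361)·2.211561 = -0.186325
denominator = 1 − 2.427139 = -1.427139
p = -0.186325 / -1.427139 = 0.1306

p = 0.1306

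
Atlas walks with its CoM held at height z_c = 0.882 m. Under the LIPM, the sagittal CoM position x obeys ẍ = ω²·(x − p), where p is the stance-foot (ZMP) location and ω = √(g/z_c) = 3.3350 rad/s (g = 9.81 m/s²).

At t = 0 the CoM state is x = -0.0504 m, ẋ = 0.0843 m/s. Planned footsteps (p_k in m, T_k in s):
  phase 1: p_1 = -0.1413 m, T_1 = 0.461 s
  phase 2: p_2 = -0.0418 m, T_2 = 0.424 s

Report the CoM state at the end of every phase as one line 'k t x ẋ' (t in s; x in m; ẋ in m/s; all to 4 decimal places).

phase 1: p=-0.1413, T=0.461, ωT=1.537435, cosh=2.433786, sinh=2.218855; start (x,ẋ)=(-0.050400, 0.084300) → end (x,ẋ)=(0.136018, 0.877817)
phase 2: p=-0.0418, T=0.424, ωT=1.414040, cosh=2.177848, sinh=1.934689; start (x,ẋ)=(0.136018, 0.877817) → end (x,ẋ)=(0.854697, 3.059067)

1 0.4610 0.1360 0.8778
2 0.8850 0.8547 3.0591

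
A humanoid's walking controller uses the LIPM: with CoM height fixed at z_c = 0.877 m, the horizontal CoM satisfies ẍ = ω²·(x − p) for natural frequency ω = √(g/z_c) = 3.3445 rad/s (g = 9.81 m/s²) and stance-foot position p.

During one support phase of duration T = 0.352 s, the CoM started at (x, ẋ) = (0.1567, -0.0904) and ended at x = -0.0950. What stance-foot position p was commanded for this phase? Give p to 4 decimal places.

ωT = 3.3445·0.352 = 1.177264; cosh(ωT) = 1.776802, sinh(ωT) = 1.468681
x(T) = p + (x₀−p)·cosh(ωT) + (ẋ₀/ω)·sinh(ωT) ⇒ p·(1 − cosh) = x(T) − x₀·cosh − (ẋ₀/ω)·sinh
numerator   = -0.0950 − (0.1567)·1.776802 − (-0.0904/3.3445)·1.468681 = -0.333727
denominator = 1 − 1.776802 = -0.776802
p = -0.333727 / -0.776802 = 0.4296

p = 0.4296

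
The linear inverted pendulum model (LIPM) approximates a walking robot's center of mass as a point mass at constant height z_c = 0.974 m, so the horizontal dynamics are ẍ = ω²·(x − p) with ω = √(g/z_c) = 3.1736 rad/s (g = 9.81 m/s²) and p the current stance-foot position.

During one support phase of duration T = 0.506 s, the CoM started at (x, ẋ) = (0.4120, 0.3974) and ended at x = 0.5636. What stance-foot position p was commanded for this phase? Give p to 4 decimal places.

p = 0.5049

ωT = 3.1736·0.506 = 1.605842; cosh(ωT) = 2.591386, sinh(ωT) = 2.390665
x(T) = p + (x₀−p)·cosh(ωT) + (ẋ₀/ω)·sinh(ωT) ⇒ p·(1 − cosh) = x(T) − x₀·cosh − (ẋ₀/ω)·sinh
numerator   = 0.5636 − (0.4120)·2.591386 − (0.3974/3.1736)·2.390665 = -0.803411
denominator = 1 − 2.591386 = -1.591386
p = -0.803411 / -1.591386 = 0.5049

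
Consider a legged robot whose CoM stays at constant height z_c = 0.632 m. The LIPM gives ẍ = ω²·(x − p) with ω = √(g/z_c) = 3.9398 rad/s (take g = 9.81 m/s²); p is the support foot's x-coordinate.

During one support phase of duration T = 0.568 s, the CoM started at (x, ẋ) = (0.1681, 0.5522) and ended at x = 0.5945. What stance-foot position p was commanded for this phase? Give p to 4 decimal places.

p = 0.2277

ωT = 3.9398·0.568 = 2.237806; cosh(ωT) = 4.739720, sinh(ωT) = 4.633028
x(T) = p + (x₀−p)·cosh(ωT) + (ẋ₀/ω)·sinh(ωT) ⇒ p·(1 − cosh) = x(T) − x₀·cosh − (ẋ₀/ω)·sinh
numerator   = 0.5945 − (0.1681)·4.739720 − (0.5522/3.9398)·4.633028 = -0.851609
denominator = 1 − 4.739720 = -3.739720
p = -0.851609 / -3.739720 = 0.2277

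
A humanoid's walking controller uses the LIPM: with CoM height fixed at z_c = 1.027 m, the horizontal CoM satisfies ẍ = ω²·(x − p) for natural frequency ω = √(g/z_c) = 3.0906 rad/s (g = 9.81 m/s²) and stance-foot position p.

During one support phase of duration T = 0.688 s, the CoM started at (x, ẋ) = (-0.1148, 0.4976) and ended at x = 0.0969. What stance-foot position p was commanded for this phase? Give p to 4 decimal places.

p = 0.0247

ωT = 3.0906·0.688 = 2.126333; cosh(ωT) = 4.251669, sinh(ωT) = 4.132395
x(T) = p + (x₀−p)·cosh(ωT) + (ẋ₀/ω)·sinh(ωT) ⇒ p·(1 − cosh) = x(T) − x₀·cosh − (ẋ₀/ω)·sinh
numerator   = 0.0969 − (-0.1148)·4.251669 − (0.4976/3.0906)·4.132395 = -0.080342
denominator = 1 − 4.251669 = -3.251669
p = -0.080342 / -3.251669 = 0.0247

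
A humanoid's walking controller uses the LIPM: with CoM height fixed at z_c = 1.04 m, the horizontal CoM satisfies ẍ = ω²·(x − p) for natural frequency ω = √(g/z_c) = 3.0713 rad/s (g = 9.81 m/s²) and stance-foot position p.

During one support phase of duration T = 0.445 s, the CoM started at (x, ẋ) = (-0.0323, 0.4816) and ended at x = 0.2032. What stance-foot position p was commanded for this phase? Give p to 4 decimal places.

ωT = 3.0713·0.445 = 1.366729; cosh(ωT) = 2.088718, sinh(ωT) = 1.833779
x(T) = p + (x₀−p)·cosh(ωT) + (ẋ₀/ω)·sinh(ωT) ⇒ p·(1 − cosh) = x(T) − x₀·cosh − (ẋ₀/ω)·sinh
numerator   = 0.2032 − (-0.0323)·2.088718 − (0.4816/3.0713)·1.833779 = -0.016883
denominator = 1 − 2.088718 = -1.088718
p = -0.016883 / -1.088718 = 0.0155

p = 0.0155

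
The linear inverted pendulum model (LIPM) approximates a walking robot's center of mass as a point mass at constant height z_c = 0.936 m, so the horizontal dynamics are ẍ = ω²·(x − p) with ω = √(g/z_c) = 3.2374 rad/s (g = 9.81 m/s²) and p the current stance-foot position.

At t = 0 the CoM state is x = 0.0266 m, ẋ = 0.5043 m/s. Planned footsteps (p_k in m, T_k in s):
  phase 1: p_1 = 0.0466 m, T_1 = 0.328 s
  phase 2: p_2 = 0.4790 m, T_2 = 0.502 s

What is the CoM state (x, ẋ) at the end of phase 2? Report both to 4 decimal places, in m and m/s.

x = 0.3294, ẋ = -0.1699

phase 1: p=0.0466, T=0.328, ωT=1.061867, cosh=1.618787, sinh=1.272978; start (x,ẋ)=(0.026600, 0.504300) → end (x,ẋ)=(0.212520, 0.733932)
phase 2: p=0.4790, T=0.502, ωT=1.625175, cosh=2.638092, sinh=2.441215; start (x,ẋ)=(0.212520, 0.733932) → end (x,ẋ)=(0.329435, -0.169862)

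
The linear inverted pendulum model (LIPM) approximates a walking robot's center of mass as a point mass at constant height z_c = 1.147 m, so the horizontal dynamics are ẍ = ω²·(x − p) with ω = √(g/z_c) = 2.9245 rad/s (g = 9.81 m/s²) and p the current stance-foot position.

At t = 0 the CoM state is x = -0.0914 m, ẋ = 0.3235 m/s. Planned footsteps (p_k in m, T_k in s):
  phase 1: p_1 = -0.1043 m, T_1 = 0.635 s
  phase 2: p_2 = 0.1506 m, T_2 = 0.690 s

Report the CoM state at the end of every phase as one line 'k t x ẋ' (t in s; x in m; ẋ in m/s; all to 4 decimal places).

phase 1: p=-0.1043, T=0.635, ωT=1.857058, cosh=3.280497, sinh=3.124366; start (x,ẋ)=(-0.091400, 0.323500) → end (x,ẋ)=(0.283627, 1.179111)
phase 2: p=0.1506, T=0.690, ωT=2.017905, cosh=3.827741, sinh=3.694808; start (x,ẋ)=(0.283627, 1.179111) → end (x,ẋ)=(2.149479, 5.950749)

1 0.6350 0.2836 1.1791
2 1.3250 2.1495 5.9507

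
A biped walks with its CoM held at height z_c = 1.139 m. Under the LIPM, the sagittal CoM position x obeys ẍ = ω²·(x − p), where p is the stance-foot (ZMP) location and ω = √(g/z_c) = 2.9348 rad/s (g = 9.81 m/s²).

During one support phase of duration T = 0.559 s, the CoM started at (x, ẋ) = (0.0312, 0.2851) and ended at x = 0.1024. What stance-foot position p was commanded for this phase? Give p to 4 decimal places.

p = 0.1326

ωT = 2.9348·0.559 = 1.640553; cosh(ωT) = 2.675947, sinh(ωT) = 2.482075
x(T) = p + (x₀−p)·cosh(ωT) + (ẋ₀/ω)·sinh(ωT) ⇒ p·(1 − cosh) = x(T) − x₀·cosh − (ẋ₀/ω)·sinh
numerator   = 0.1024 − (0.0312)·2.675947 − (0.2851/2.9348)·2.482075 = -0.222210
denominator = 1 − 2.675947 = -1.675947
p = -0.222210 / -1.675947 = 0.1326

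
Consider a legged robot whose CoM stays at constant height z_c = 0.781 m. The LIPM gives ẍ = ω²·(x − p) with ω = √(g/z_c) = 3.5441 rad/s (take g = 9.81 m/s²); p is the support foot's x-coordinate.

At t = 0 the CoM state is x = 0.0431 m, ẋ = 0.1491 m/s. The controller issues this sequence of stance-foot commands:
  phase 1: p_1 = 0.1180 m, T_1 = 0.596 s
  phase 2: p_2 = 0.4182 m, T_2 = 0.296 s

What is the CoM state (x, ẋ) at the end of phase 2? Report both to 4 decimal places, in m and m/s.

phase 1: p=0.1180, T=0.596, ωT=2.112284, cosh=4.194030, sinh=4.073069; start (x,ẋ)=(0.043100, 0.149100) → end (x,ẋ)=(-0.024779, -0.455879)
phase 2: p=0.4182, T=0.296, ωT=1.049054, cosh=1.602609, sinh=1.252339; start (x,ẋ)=(-0.024779, -0.455879) → end (x,ẋ)=(-0.452811, -2.696721)

x = -0.4528, ẋ = -2.6967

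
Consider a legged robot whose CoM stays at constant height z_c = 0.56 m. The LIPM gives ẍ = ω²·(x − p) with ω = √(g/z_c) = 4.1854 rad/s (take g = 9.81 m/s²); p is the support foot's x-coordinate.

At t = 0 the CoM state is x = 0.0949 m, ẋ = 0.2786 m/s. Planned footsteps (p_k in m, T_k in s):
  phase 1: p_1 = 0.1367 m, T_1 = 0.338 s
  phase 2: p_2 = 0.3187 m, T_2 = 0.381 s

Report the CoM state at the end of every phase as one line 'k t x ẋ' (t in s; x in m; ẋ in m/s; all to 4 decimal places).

phase 1: p=0.1367, T=0.338, ωT=1.414665, cosh=2.179058, sinh=1.936051; start (x,ẋ)=(0.094900, 0.278600) → end (x,ẋ)=(0.174488, 0.268374)
phase 2: p=0.3187, T=0.381, ωT=1.594637, cosh=2.564762, sinh=2.361780; start (x,ẋ)=(0.174488, 0.268374) → end (x,ẋ)=(0.100271, -0.737219)

1 0.3380 0.1745 0.2684
2 0.7190 0.1003 -0.7372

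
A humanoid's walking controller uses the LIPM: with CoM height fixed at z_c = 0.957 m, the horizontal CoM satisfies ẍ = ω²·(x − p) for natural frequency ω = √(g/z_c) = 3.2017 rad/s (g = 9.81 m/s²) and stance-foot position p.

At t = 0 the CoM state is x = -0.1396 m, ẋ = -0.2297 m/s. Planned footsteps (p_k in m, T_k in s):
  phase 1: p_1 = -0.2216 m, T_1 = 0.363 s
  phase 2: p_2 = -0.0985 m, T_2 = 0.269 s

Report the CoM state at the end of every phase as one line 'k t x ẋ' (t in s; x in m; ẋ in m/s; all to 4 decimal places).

1 0.3630 -0.1812 -0.0245
2 0.6320 -0.2212 -0.2913

phase 1: p=-0.2216, T=0.363, ωT=1.162217, cosh=1.754903, sinh=1.442111; start (x,ẋ)=(-0.139600, -0.229700) → end (x,ẋ)=(-0.181160, -0.024490)
phase 2: p=-0.0985, T=0.269, ωT=0.861257, cosh=1.394382, sinh=0.971752; start (x,ẋ)=(-0.181160, -0.024490) → end (x,ẋ)=(-0.221192, -0.291324)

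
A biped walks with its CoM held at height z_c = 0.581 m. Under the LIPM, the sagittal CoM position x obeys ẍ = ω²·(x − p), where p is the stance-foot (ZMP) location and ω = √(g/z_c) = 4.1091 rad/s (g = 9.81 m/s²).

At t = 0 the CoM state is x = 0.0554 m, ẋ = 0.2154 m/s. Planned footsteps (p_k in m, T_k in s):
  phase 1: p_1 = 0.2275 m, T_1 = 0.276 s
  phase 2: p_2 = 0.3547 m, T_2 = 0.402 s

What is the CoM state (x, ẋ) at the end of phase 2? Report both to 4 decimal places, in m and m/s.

x = -0.9665, ẋ = -5.2720

phase 1: p=0.2275, T=0.276, ωT=1.134112, cosh=1.715059, sinh=1.393352; start (x,ẋ)=(0.055400, 0.215400) → end (x,ẋ)=(0.005378, -0.615921)
phase 2: p=0.3547, T=0.402, ωT=1.651858, cosh=2.704179, sinh=2.512486; start (x,ẋ)=(0.005378, -0.615921) → end (x,ẋ)=(-0.966530, -5.271979)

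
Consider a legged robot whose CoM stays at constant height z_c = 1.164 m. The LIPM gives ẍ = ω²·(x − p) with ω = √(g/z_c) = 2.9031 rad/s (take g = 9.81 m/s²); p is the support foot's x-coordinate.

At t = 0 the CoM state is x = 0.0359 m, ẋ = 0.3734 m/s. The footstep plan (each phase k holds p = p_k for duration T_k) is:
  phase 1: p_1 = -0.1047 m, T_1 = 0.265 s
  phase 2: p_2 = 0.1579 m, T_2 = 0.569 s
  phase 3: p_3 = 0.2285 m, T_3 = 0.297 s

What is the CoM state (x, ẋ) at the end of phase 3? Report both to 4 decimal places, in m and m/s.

phase 1: p=-0.1047, T=0.265, ωT=0.769321, cosh=1.310814, sinh=0.847487; start (x,ẋ)=(0.035900, 0.373400) → end (x,ẋ)=(0.188605, 0.835382)
phase 2: p=0.1579, T=0.569, ωT=1.651864, cosh=2.704193, sinh=2.512501; start (x,ẋ)=(0.188605, 0.835382) → end (x,ẋ)=(0.963918, 2.482999)
phase 3: p=0.2285, T=0.297, ωT=0.862221, cosh=1.395319, sinh=0.973095; start (x,ẋ)=(0.963918, 2.482999) → end (x,ẋ)=(2.086923, 5.542126)

x = 2.0869, ẋ = 5.5421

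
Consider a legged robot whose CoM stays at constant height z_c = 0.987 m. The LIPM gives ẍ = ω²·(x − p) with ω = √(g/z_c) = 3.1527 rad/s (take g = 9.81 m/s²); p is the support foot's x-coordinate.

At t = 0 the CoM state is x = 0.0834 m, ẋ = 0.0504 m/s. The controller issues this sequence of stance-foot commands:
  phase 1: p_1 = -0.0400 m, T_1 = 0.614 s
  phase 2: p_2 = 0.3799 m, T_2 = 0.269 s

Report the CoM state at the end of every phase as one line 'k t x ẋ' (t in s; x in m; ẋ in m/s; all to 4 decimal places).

phase 1: p=-0.0400, T=0.614, ωT=1.935758, cosh=3.536804, sinh=3.392489; start (x,ẋ)=(0.083400, 0.050400) → end (x,ẋ)=(0.450675, 1.498080)
phase 2: p=0.3799, T=0.269, ωT=0.848076, cosh=1.381694, sinh=0.953456; start (x,ẋ)=(0.450675, 1.498080) → end (x,ẋ)=(0.930747, 2.282635)

1 0.6140 0.4507 1.4981
2 0.8830 0.9307 2.2826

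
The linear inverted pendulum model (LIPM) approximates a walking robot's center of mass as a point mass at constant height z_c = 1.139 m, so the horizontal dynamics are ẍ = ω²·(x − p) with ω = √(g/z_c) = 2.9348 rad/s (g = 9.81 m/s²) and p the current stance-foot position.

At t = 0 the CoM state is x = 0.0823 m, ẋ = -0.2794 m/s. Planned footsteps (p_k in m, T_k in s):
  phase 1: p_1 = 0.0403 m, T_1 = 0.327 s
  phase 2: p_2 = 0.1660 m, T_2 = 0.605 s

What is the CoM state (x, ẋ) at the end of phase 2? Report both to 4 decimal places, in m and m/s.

phase 1: p=0.0403, T=0.327, ωT=0.959680, cosh=1.496938, sinh=1.113922; start (x,ẋ)=(0.082300, -0.279400) → end (x,ẋ)=(-0.002877, -0.280941)
phase 2: p=0.1660, T=0.605, ωT=1.775554, cosh=3.036470, sinh=2.867081; start (x,ẋ)=(-0.002877, -0.280941) → end (x,ẋ)=(-0.621247, -2.274048)

x = -0.6212, ẋ = -2.2740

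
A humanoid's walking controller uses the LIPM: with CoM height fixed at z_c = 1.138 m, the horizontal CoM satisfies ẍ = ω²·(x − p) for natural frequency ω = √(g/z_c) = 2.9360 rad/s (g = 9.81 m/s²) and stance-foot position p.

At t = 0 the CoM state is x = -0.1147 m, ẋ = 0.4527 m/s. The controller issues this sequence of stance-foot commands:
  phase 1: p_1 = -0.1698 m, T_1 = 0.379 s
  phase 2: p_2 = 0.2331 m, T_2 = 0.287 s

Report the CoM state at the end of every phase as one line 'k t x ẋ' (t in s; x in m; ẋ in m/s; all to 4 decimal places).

1 0.3790 0.1323 0.9826
2 0.6660 0.4110 1.0727

phase 1: p=-0.1698, T=0.379, ωT=1.112744, cosh=1.685676, sinh=1.357020; start (x,ẋ)=(-0.114700, 0.452700) → end (x,ẋ)=(0.132319, 0.982636)
phase 2: p=0.2331, T=0.287, ωT=0.842632, cosh=1.376524, sinh=0.945948; start (x,ẋ)=(0.132319, 0.982636) → end (x,ẋ)=(0.410967, 1.072721)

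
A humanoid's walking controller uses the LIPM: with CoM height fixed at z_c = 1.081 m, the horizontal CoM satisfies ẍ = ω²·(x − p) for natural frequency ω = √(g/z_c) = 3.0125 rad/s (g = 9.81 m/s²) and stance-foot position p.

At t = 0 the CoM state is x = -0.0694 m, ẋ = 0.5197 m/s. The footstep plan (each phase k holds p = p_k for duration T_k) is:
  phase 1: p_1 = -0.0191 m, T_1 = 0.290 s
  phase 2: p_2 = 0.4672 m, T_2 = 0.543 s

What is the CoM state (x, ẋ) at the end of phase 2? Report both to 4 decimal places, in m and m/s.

phase 1: p=-0.0191, T=0.290, ωT=0.873625, cosh=1.406507, sinh=0.989072; start (x,ẋ)=(-0.069400, 0.519700) → end (x,ẋ)=(0.080782, 0.581089)
phase 2: p=0.4672, T=0.543, ωT=1.635788, cosh=2.664149, sinh=2.469350; start (x,ẋ)=(0.080782, 0.581089) → end (x,ẋ)=(-0.085956, -1.326424)

x = -0.0860, ẋ = -1.3264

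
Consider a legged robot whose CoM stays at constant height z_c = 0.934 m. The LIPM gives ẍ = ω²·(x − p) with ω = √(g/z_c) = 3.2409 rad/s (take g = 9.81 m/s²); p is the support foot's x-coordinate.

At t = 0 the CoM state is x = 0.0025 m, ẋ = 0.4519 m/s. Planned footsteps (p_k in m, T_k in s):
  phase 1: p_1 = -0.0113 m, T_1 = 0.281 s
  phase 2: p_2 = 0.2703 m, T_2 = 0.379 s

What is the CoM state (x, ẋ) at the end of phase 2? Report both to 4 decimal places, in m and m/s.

phase 1: p=-0.0113, T=0.281, ωT=0.910693, cosh=1.444145, sinh=1.041900; start (x,ẋ)=(0.002500, 0.451900) → end (x,ẋ)=(0.153908, 0.699207)
phase 2: p=0.2703, T=0.379, ωT=1.228301, cosh=1.854106, sinh=1.561316; start (x,ẋ)=(0.153908, 0.699207) → end (x,ẋ)=(0.391343, 0.707454)

x = 0.3913, ẋ = 0.7075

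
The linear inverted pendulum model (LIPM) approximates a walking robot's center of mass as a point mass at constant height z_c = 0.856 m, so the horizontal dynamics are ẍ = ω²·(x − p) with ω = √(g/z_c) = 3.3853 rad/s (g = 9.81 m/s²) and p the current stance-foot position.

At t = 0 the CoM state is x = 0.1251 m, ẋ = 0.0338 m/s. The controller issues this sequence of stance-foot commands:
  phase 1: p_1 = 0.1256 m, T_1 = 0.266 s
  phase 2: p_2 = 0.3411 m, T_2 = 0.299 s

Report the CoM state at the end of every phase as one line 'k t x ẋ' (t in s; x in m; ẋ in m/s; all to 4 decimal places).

1 0.2660 0.1351 0.0467
2 0.5650 0.0368 -0.7598

phase 1: p=0.1256, T=0.266, ωT=0.900490, cosh=1.433589, sinh=1.027219; start (x,ẋ)=(0.125100, 0.033800) → end (x,ẋ)=(0.135139, 0.046717)
phase 2: p=0.3411, T=0.299, ωT=1.012205, cosh=1.557539, sinh=1.194122; start (x,ẋ)=(0.135139, 0.046717) → end (x,ẋ)=(0.036787, -0.759825)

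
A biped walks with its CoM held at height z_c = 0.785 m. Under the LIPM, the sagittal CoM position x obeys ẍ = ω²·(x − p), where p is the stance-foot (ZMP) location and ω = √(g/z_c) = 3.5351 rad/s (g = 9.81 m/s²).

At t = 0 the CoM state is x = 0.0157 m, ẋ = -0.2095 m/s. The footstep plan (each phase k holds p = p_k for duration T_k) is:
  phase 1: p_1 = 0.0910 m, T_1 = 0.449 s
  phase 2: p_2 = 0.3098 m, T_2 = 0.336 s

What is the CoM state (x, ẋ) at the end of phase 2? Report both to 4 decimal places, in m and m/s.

phase 1: p=0.0910, T=0.449, ωT=1.587260, cosh=2.547408, sinh=2.342923; start (x,ẋ)=(0.015700, -0.209500) → end (x,ẋ)=(-0.239668, -1.157352)
phase 2: p=0.3098, T=0.336, ωT=1.187794, cosh=1.792365, sinh=1.487472; start (x,ẋ)=(-0.239668, -1.157352) → end (x,ẋ)=(-1.162029, -4.963698)

x = -1.1620, ẋ = -4.9637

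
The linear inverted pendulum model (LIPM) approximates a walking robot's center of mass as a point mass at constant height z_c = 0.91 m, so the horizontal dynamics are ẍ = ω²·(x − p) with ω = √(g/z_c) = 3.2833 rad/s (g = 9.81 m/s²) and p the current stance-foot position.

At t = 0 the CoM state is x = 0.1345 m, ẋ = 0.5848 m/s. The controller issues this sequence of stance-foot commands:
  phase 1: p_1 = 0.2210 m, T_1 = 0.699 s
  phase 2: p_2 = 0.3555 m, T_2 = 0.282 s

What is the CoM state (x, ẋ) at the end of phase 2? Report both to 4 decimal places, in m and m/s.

phase 1: p=0.2210, T=0.699, ωT=2.295027, cosh=5.012730, sinh=4.911971; start (x,ẋ)=(0.134500, 0.584800) → end (x,ẋ)=(0.662287, 1.536418)
phase 2: p=0.3555, T=0.282, ωT=0.925891, cosh=1.460147, sinh=1.063968; start (x,ẋ)=(0.662287, 1.536418) → end (x,ẋ)=(1.301338, 3.315104)

x = 1.3013, ẋ = 3.3151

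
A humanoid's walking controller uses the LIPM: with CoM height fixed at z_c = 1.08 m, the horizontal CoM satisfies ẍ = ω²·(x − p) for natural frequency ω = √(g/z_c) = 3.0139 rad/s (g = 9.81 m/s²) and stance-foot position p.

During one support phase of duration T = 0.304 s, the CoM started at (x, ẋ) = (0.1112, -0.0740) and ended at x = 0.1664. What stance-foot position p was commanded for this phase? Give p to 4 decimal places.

p = -0.0688

ωT = 3.0139·0.304 = 0.916226; cosh(ωT) = 1.449932, sinh(ωT) = 1.049906
x(T) = p + (x₀−p)·cosh(ωT) + (ẋ₀/ω)·sinh(ωT) ⇒ p·(1 − cosh) = x(T) − x₀·cosh − (ẋ₀/ω)·sinh
numerator   = 0.1664 − (0.1112)·1.449932 − (-0.0740/3.0139)·1.049906 = 0.030946
denominator = 1 − 1.449932 = -0.449932
p = 0.030946 / -0.449932 = -0.0688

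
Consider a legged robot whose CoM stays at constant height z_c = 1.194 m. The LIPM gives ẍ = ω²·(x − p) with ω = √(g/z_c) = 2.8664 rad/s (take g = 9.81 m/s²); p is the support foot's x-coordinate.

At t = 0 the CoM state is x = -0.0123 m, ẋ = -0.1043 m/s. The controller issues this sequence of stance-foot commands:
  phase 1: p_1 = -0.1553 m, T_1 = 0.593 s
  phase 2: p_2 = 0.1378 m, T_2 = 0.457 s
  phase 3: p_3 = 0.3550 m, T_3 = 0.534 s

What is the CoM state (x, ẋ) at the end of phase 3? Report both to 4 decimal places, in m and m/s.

phase 1: p=-0.1553, T=0.593, ωT=1.699775, cosh=2.827721, sinh=2.644996; start (x,ẋ)=(-0.012300, -0.104300) → end (x,ẋ)=(0.152820, 0.789240)
phase 2: p=0.1378, T=0.457, ωT=1.309945, cosh=1.987902, sinh=1.718067; start (x,ẋ)=(0.152820, 0.789240) → end (x,ẋ)=(0.640715, 1.642902)
phase 3: p=0.3550, T=0.534, ωT=1.530658, cosh=2.418804, sinh=2.202411; start (x,ẋ)=(0.640715, 1.642902) → end (x,ẋ)=(2.308419, 5.777572)

x = 2.3084, ẋ = 5.7776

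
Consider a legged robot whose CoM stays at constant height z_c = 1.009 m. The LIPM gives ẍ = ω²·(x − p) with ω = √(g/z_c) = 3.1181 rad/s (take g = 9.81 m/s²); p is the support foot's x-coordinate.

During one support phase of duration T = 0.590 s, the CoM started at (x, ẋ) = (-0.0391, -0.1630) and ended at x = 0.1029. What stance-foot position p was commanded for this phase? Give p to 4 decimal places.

p = -0.1749

ωT = 3.1181·0.590 = 1.839679; cosh(ωT) = 3.226693, sinh(ωT) = 3.067824
x(T) = p + (x₀−p)·cosh(ωT) + (ẋ₀/ω)·sinh(ωT) ⇒ p·(1 − cosh) = x(T) − x₀·cosh − (ẋ₀/ω)·sinh
numerator   = 0.1029 − (-0.0391)·3.226693 − (-0.1630/3.1181)·3.067824 = 0.389436
denominator = 1 − 3.226693 = -2.226693
p = 0.389436 / -2.226693 = -0.1749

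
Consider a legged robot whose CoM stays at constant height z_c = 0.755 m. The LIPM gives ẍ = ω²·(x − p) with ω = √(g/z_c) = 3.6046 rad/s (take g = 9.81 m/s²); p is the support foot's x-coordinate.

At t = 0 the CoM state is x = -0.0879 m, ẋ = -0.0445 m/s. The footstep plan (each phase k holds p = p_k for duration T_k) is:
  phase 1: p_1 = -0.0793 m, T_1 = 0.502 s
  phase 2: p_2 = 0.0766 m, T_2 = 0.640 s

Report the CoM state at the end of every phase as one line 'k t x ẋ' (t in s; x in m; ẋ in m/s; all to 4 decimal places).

phase 1: p=-0.0793, T=0.502, ωT=1.809509, cosh=3.135592, sinh=2.971857; start (x,ẋ)=(-0.087900, -0.044500) → end (x,ẋ)=(-0.142955, -0.231660)
phase 2: p=0.0766, T=0.640, ωT=2.306944, cosh=5.071625, sinh=4.972060; start (x,ẋ)=(-0.142955, -0.231660) → end (x,ẋ)=(-1.356443, -5.109815)

1 0.5020 -0.1430 -0.2317
2 1.1420 -1.3564 -5.1098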